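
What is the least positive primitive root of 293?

φ(293) = 293 − 1 = 292 = 2^2 · 73.
Test candidates g = 2, 3, … against the prime factors q ∈ {2, 73} of φ(293): g is a generator iff g^(292/q) ≢ 1 for every such q.
g = 2: 2^146 ≡ 292; 2^4 ≡ 16 — none is 1, so 2 is a primitive root.
Hence the least primitive root of 293 is 2.

2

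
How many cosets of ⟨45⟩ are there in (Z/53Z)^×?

By Lagrange's theorem, ord_53(45) divides φ(53) = 53 − 1 = 52 = 2^2 · 13.
Divisors of 52: 1, 2, 4, 13, 26, 52.
Test each divisor d:
45^1 ≡ 45 (mod 53)
45^2 ≡ 11 (mod 53)
45^4 ≡ 15 (mod 53)
45^13 ≡ 30 (mod 53)
45^26 ≡ 52 (mod 53)
45^52 ≡ 1 (mod 53) ✓
So ord_53(45) = 52, hence |⟨45⟩| = 52.
[(Z/53Z)^× : ⟨45⟩] = 52/52 = 1.

1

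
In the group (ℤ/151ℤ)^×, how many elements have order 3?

2

φ(151) = 151 − 1 = 150 = 2 · 3 · 5^2.
Since (Z/151Z)^× is cyclic of order 150, the number of elements of order d is φ(d) when d | 150 and 0 otherwise.
3 | 150, and φ(3) = 3 − 1 = 2.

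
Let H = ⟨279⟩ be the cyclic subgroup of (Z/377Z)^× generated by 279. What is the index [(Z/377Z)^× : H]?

4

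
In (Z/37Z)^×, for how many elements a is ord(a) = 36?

12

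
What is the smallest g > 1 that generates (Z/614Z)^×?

5

φ(614) = φ(2)·φ(307) = 1·306 = 306 = 2 · 3^2 · 17.
Test candidates g = 2, 3, … against the prime factors q ∈ {2, 3, 17} of φ(614): g is a generator iff g^(306/q) ≢ 1 for every such q.
g = 2: gcd(2, 614) = 2 > 1, not a unit — skip.
g = 3: 3^153 ≡ 613; 3^102 ≡ 1 — hits 1, so not a primitive root.
g = 4: gcd(4, 614) = 2 > 1, not a unit — skip.
g = 5: 5^153 ≡ 613; 5^102 ≡ 289; 5^18 ≡ 81 — none is 1, so 5 is a primitive root.
So 5 is the smallest generator of (Z/614Z)^×.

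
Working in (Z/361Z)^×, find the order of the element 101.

171

ord(101) | φ(361) = φ(19^2) = 19·(19−1) = 342 = 2 · 3^2 · 19.
Divisors of 342: 1, 2, 3, 6, 9, 18, 19, 38, 57, 114, 171, 342.
Test each divisor d:
101^1 ≡ 101 (mod 361)
101^2 ≡ 93 (mod 361)
101^3 ≡ 7 (mod 361)
101^6 ≡ 49 (mod 361)
101^9 ≡ 343 (mod 361)
101^18 ≡ 324 (mod 361)
101^19 ≡ 234 (mod 361)
101^38 ≡ 245 (mod 361)
101^57 ≡ 292 (mod 361)
101^114 ≡ 68 (mod 361)
101^171 ≡ 1 (mod 361) ✓
Hence ord(101) = 171.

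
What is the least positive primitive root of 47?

5

φ(47) = 47 − 1 = 46 = 2 · 23.
g is a primitive root iff g^(46/q) ≢ 1 (mod 47) for each prime q ∈ {2, 23}.
g = 2: 2^23 ≡ 1 — hits 1, so not a primitive root.
g = 3: 3^23 ≡ 1 — hits 1, so not a primitive root.
g = 4: 4^23 ≡ 1 — hits 1, so not a primitive root.
g = 5: 5^23 ≡ 46; 5^2 ≡ 25 — none is 1, so 5 is a primitive root.
So 5 is the smallest generator of (Z/47Z)^×.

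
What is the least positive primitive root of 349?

2

φ(349) = 349 − 1 = 348 = 2^2 · 3 · 29.
Test candidates g = 2, 3, … against the prime factors q ∈ {2, 3, 29} of φ(349): g is a generator iff g^(348/q) ≢ 1 for every such q.
g = 2: 2^174 ≡ 348; 2^116 ≡ 226; 2^12 ≡ 257 — none is 1, so 2 is a primitive root.
So 2 is the smallest generator of (Z/349Z)^×.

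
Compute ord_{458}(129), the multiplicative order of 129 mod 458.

57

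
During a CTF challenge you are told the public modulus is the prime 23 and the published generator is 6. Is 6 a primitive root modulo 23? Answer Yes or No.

No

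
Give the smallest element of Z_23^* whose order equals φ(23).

5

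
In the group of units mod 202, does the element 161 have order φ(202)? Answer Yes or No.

φ(202) = φ(2)·φ(101) = 1·100 = 100 = 2^2 · 5^2.
It suffices to check that the order of 161 is not a proper divisor of 100: compute 161^(100/q) for q ∈ {2, 5}.
161^50 ≡ 201 (mod 202)  [q = 2: ≢ 1 ✓]
161^20 ≡ 1 (mod 202)  [q = 5: ≡ 1 ✗]
161^20 ≡ 1 shows ord(161) | 20, strictly less than φ(202); not a primitive root.

No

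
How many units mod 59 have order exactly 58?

φ(59) = 59 − 1 = 58 = 2 · 29.
In a cyclic group of order 58, there are φ(d) elements of order d for each divisor d of 58, and zero for non-divisors.
58 = 2 · 29 divides 58, and φ(58) = 28.

28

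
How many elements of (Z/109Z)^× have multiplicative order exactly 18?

6

φ(109) = 109 − 1 = 108 = 2^2 · 3^3.
In a cyclic group of order 108, there are φ(d) elements of order d for each divisor d of 108, and zero for non-divisors.
18 = 2 · 3^2 divides 108, and φ(18) = 6.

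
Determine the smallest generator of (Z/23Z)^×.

φ(23) = 23 − 1 = 22 = 2 · 11.
Test candidates g = 2, 3, … against the prime factors q ∈ {2, 11} of φ(23): g is a generator iff g^(22/q) ≢ 1 for every such q.
g = 2: 2^11 ≡ 1 — hits 1, so not a primitive root.
g = 3: 3^11 ≡ 1 — hits 1, so not a primitive root.
g = 4: 4^11 ≡ 1 — hits 1, so not a primitive root.
g = 5: 5^11 ≡ 22; 5^2 ≡ 2 — none is 1, so 5 is a primitive root.
The smallest primitive root modulo 23 is 5.

5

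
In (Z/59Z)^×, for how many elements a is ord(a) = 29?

28

φ(59) = 59 − 1 = 58 = 2 · 29.
(Z/59Z)^× is cyclic (|G| = 58); a cyclic group of order m has exactly φ(d) elements of each order d | m, and none otherwise.
29 | 58, and φ(29) = 29 − 1 = 28.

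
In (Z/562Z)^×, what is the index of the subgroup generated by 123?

8

The order of 123 must divide φ(562) = φ(2)·φ(281) = 1·280 = 280 = 2^3 · 5 · 7.
Divisors of 280: 1, 2, 4, 5, 7, 8, 10, 14, 20, 28, 35, 40, 56, 70, 140, 280.
Evaluate successive powers at the divisors of 280:
123^1 ≡ 123 (mod 562)
123^2 ≡ 517 (mod 562)
123^4 ≡ 339 (mod 562)
123^5 ≡ 109 (mod 562)
123^7 ≡ 153 (mod 562)
123^8 ≡ 273 (mod 562)
123^10 ≡ 79 (mod 562)
123^14 ≡ 367 (mod 562)
123^20 ≡ 59 (mod 562)
123^28 ≡ 371 (mod 562)
123^35 ≡ 1 (mod 562) ✓
Thus |⟨123⟩| = ord(123) = 35.
Index = |(Z/562Z)^×| / |⟨123⟩| = 280 / 35 = 8.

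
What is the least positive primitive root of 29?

φ(29) = 29 − 1 = 28 = 2^2 · 7.
g is a primitive root iff g^(28/q) ≢ 1 (mod 29) for each prime q ∈ {2, 7}.
g = 2: 2^14 ≡ 28; 2^4 ≡ 16 — none is 1, so 2 is a primitive root.
The smallest primitive root modulo 29 is 2.

2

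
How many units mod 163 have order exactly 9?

φ(163) = 163 − 1 = 162 = 2 · 3^4.
In a cyclic group of order 162, there are φ(d) elements of order d for each divisor d of 162, and zero for non-divisors.
9 = 3^2 divides 162, and φ(9) = 6.

6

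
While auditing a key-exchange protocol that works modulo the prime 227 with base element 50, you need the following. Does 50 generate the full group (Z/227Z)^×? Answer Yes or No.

Yes

φ(227) = 227 − 1 = 226 = 2 · 113.
An element g generates (Z/227Z)^× iff g^(226/q) ≢ 1 (mod 227) for each prime q ∈ {2, 113}.
50^113 ≡ 226 (mod 227)  [q = 2: ≢ 1 ✓]
50^2 ≡ 3 (mod 227)  [q = 113: ≢ 1 ✓]
Every test exponent gives a nontrivial residue, hence 50 generates the full group.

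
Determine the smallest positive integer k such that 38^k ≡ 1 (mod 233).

ord(38) | φ(233) = 233 − 1 = 232 = 2^3 · 29.
Divisors of 232: 1, 2, 4, 8, 29, 58, 116, 232.
Test each divisor d:
38^1 ≡ 38
38^2 ≡ 46
38^4 ≡ 19
38^8 ≡ 128
38^29 ≡ 1
Therefore the multiplicative order of 38 modulo 233 is 29.

29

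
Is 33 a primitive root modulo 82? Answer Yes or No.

No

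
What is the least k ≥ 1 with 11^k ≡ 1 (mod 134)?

66

ord(11) | φ(134) = φ(2)·φ(67) = 1·66 = 66 = 2 · 3 · 11.
Divisors of 66: 1, 2, 3, 6, 11, 22, 33, 66.
Check 11^d mod 134 for each divisor in increasing order:
11^1 ≡ 11
11^2 ≡ 121
11^3 ≡ 125
11^6 ≡ 81
11^11 ≡ 97
11^22 ≡ 29
11^33 ≡ 133
11^66 ≡ 1
The smallest such exponent is 66, so the order of 11 is 66.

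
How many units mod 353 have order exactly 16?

8

φ(353) = 353 − 1 = 352 = 2^5 · 11.
Since (Z/353Z)^× is cyclic of order 352, the number of elements of order d is φ(d) when d | 352 and 0 otherwise.
16 = 2^4 divides 352, and φ(16) = 8.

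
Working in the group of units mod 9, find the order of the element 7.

3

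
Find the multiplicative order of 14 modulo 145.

The order of 14 must divide φ(145) = φ(5·29) = (5−1)·(29−1) = 4·28 = 112 = 2^4 · 7.
Divisors of 112: 1, 2, 4, 7, 8, 14, 16, 28, 56, 112.
Test each divisor d:
14^1 ≡ 14 (mod 145)
14^2 ≡ 51 (mod 145)
14^4 ≡ 136 (mod 145)
14^7 ≡ 99 (mod 145)
14^8 ≡ 81 (mod 145)
14^14 ≡ 86 (mod 145)
14^16 ≡ 36 (mod 145)
14^28 ≡ 1 (mod 145) ✓
Therefore the multiplicative order of 14 modulo 145 is 28.

28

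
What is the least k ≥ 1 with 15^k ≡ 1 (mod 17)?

8

Since 15 ∈ (Z/17Z)^×, its order divides φ(17) = 17 − 1 = 16 = 2^4.
Divisors of 16: 1, 2, 4, 8, 16.
Check 15^d mod 17 for each divisor in increasing order:
15^1 ≡ 15 (mod 17)
15^2 ≡ 4 (mod 17)
15^4 ≡ 16 (mod 17)
15^8 ≡ 1 (mod 17) ✓
The smallest such exponent is 8, so the order of 15 is 8.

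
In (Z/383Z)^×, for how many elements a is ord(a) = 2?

1

φ(383) = 383 − 1 = 382 = 2 · 191.
In a cyclic group of order 382, there are φ(d) elements of order d for each divisor d of 382, and zero for non-divisors.
2 | 382, and φ(2) = 2 − 1 = 1.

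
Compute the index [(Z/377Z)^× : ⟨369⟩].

12

By Lagrange's theorem, ord_377(369) divides φ(377) = φ(13·29) = (13−1)·(29−1) = 12·28 = 336 = 2^4 · 3 · 7.
Divisors of 336: 1, 2, 3, 4, 6, 7, 8, 12, 14, 16, 21, 24, 28, 42, 48, 56, 84, 112, 168, 336.
Test each divisor d:
369^1 ≡ 369 (mod 377)
369^2 ≡ 64 (mod 377)
369^3 ≡ 242 (mod 377)
369^4 ≡ 326 (mod 377)
369^6 ≡ 129 (mod 377)
369^7 ≡ 99 (mod 377)
369^8 ≡ 339 (mod 377)
369^12 ≡ 53 (mod 377)
369^14 ≡ 376 (mod 377)
369^16 ≡ 313 (mod 377)
369^21 ≡ 278 (mod 377)
369^24 ≡ 170 (mod 377)
369^28 ≡ 1 (mod 377) ✓
The order of 369 is 28, so the subgroup it generates has 28 elements.
Index = |(Z/377Z)^×| / |⟨369⟩| = 336 / 28 = 12.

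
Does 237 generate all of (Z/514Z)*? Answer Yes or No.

Yes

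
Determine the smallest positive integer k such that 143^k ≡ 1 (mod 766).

191

Since 143 ∈ (Z/766Z)^×, its order divides φ(766) = φ(2)·φ(383) = 1·382 = 382 = 2 · 191.
Divisors of 382: 1, 2, 191, 382.
Evaluate successive powers at the divisors of 382:
143^1 ≡ 143 (mod 766)
143^2 ≡ 533 (mod 766)
143^191 ≡ 1 (mod 766) ✓
Therefore the multiplicative order of 143 modulo 766 is 191.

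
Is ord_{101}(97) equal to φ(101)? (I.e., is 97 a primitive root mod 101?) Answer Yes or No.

No

φ(101) = 101 − 1 = 100 = 2^2 · 5^2.
It suffices to check that the order of 97 is not a proper divisor of 100: compute 97^(100/q) for q ∈ {2, 5}.
97^50 ≡ 1 (mod 101)  [q = 2: ≡ 1 ✗]
97^20 ≡ 36 (mod 101)  [q = 5: ≢ 1 ✓]
The check at q = 2 fails, so 97 generates a proper subgroup.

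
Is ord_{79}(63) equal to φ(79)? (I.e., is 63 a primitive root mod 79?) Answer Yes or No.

Yes

φ(79) = 79 − 1 = 78 = 2 · 3 · 13.
It suffices to check that the order of 63 is not a proper divisor of 78: compute 63^(78/q) for q ∈ {2, 3, 13}.
63^39 ≡ 78 (mod 79)  [q = 2: ≢ 1 ✓]
63^26 ≡ 23 (mod 79)  [q = 3: ≢ 1 ✓]
63^6 ≡ 65 (mod 79)  [q = 13: ≢ 1 ✓]
None equal 1, so ord_79(63) = 78: 63 is a primitive root.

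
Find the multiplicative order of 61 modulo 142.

The order of 61 must divide φ(142) = φ(2)·φ(71) = 1·70 = 70 = 2 · 5 · 7.
Divisors of 70: 1, 2, 5, 7, 10, 14, 35, 70.
Test each divisor d:
61^1 ≡ 61
61^2 ≡ 29
61^5 ≡ 39
61^7 ≡ 137
61^10 ≡ 101
61^14 ≡ 25
61^35 ≡ 141
61^70 ≡ 1
The smallest such exponent is 70, so the order of 61 is 70.

70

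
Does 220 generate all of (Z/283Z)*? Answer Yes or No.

Yes

φ(283) = 283 − 1 = 282 = 2 · 3 · 47.
220 is a primitive root mod 283 iff 220^(φ(283)/q) ≢ 1 for every prime q | φ(283), i.e. q ∈ {2, 3, 47}.
220^141 ≡ 282 (mod 283)  [q = 2: ≢ 1 ✓]
220^94 ≡ 238 (mod 283)  [q = 3: ≢ 1 ✓]
220^6 ≡ 60 (mod 283)  [q = 47: ≢ 1 ✓]
Every test exponent gives a nontrivial residue, hence 220 generates the full group.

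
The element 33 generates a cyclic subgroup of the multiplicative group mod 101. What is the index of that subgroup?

By Lagrange's theorem, ord_101(33) divides φ(101) = 101 − 1 = 100 = 2^2 · 5^2.
Divisors of 100: 1, 2, 4, 5, 10, 20, 25, 50, 100.
Check 33^d mod 101 for each divisor in increasing order:
33^1 ≡ 33 (mod 101)
33^2 ≡ 79 (mod 101)
33^4 ≡ 80 (mod 101)
33^5 ≡ 14 (mod 101)
33^10 ≡ 95 (mod 101)
33^20 ≡ 36 (mod 101)
33^25 ≡ 100 (mod 101)
33^50 ≡ 1 (mod 101) ✓
Thus |⟨33⟩| = ord(33) = 50.
[(Z/101Z)^× : ⟨33⟩] = 100/50 = 2.

2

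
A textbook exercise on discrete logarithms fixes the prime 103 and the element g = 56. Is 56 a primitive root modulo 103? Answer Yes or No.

φ(103) = 103 − 1 = 102 = 2 · 3 · 17.
An element g generates (Z/103Z)^× iff g^(102/q) ≢ 1 (mod 103) for each prime q ∈ {2, 3, 17}.
56^51 ≡ 1 (mod 103)  [q = 2: ≡ 1 ✗]
56^34 ≡ 56 (mod 103)  [q = 3: ≢ 1 ✓]
56^6 ≡ 1 (mod 103)  [q = 17: ≡ 1 ✗]
The check at q = 2 fails, so 56 generates a proper subgroup.

No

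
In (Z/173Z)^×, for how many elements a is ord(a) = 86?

φ(173) = 173 − 1 = 172 = 2^2 · 43.
Since (Z/173Z)^× is cyclic of order 172, the number of elements of order d is φ(d) when d | 172 and 0 otherwise.
86 = 2 · 43 divides 172, and φ(86) = 42.

42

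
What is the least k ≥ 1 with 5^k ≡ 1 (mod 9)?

6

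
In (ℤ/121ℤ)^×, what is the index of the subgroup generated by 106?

1

The order of 106 must divide φ(121) = φ(11^2) = 11·(11−1) = 110 = 2 · 5 · 11.
Divisors of 110: 1, 2, 5, 10, 11, 22, 55, 110.
Evaluate successive powers at the divisors of 110:
106^1 ≡ 106 (mod 121)
106^2 ≡ 104 (mod 121)
106^5 ≡ 21 (mod 121)
106^10 ≡ 78 (mod 121)
106^11 ≡ 40 (mod 121)
106^22 ≡ 27 (mod 121)
106^55 ≡ 120 (mod 121)
106^110 ≡ 1 (mod 121) ✓
So ord_121(106) = 110, hence |⟨106⟩| = 110.
The index is φ(121) / ord(106) = 110 / 110 = 1.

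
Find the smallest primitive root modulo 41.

φ(41) = 41 − 1 = 40 = 2^3 · 5.
Test candidates g = 2, 3, … against the prime factors q ∈ {2, 5} of φ(41): g is a generator iff g^(40/q) ≢ 1 for every such q.
g = 2: 2^20 ≡ 1 — hits 1, so not a primitive root.
g = 3: 3^20 ≡ 40; 3^8 ≡ 1 — hits 1, so not a primitive root.
g = 4: 4^20 ≡ 1 — hits 1, so not a primitive root.
g = 5: 5^20 ≡ 1 — hits 1, so not a primitive root.
g = 6: 6^20 ≡ 40; 6^8 ≡ 10 — none is 1, so 6 is a primitive root.
So 6 is the smallest generator of (Z/41Z)^×.

6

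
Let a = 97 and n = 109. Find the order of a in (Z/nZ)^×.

By Lagrange's theorem, ord_109(97) divides φ(109) = 109 − 1 = 108 = 2^2 · 3^3.
Divisors of 108: 1, 2, 3, 4, 6, 9, 12, 18, 27, 36, 54, 108.
Check 97^d mod 109 for each divisor in increasing order:
97^1 ≡ 97 (mod 109)
97^2 ≡ 35 (mod 109)
97^3 ≡ 16 (mod 109)
97^4 ≡ 26 (mod 109)
97^6 ≡ 38 (mod 109)
97^9 ≡ 63 (mod 109)
97^12 ≡ 27 (mod 109)
97^18 ≡ 45 (mod 109)
97^27 ≡ 1 (mod 109) ✓
Therefore the multiplicative order of 97 modulo 109 is 27.

27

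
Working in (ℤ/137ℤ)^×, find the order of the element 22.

34

Since 22 ∈ (Z/137Z)^×, its order divides φ(137) = 137 − 1 = 136 = 2^3 · 17.
Divisors of 136: 1, 2, 4, 8, 17, 34, 68, 136.
Test each divisor d:
22^1 ≡ 22 (mod 137)
22^2 ≡ 73 (mod 137)
22^4 ≡ 123 (mod 137)
22^8 ≡ 59 (mod 137)
22^17 ≡ 136 (mod 137)
22^34 ≡ 1 (mod 137) ✓
So ord_137(22) = 34.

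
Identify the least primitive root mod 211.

2

φ(211) = 211 − 1 = 210 = 2 · 3 · 5 · 7.
Test candidates g = 2, 3, … against the prime factors q ∈ {2, 3, 5, 7} of φ(211): g is a generator iff g^(210/q) ≢ 1 for every such q.
g = 2: 2^105 ≡ 210; 2^70 ≡ 196; 2^42 ≡ 107; 2^30 ≡ 171 — none is 1, so 2 is a primitive root.
The smallest primitive root modulo 211 is 2.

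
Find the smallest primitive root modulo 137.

φ(137) = 137 − 1 = 136 = 2^3 · 17.
Test candidates g = 2, 3, … against the prime factors q ∈ {2, 17} of φ(137): g is a generator iff g^(136/q) ≢ 1 for every such q.
g = 2: 2^68 ≡ 1 — hits 1, so not a primitive root.
g = 3: 3^68 ≡ 136; 3^8 ≡ 122 — none is 1, so 3 is a primitive root.
So 3 is the smallest generator of (Z/137Z)^×.

3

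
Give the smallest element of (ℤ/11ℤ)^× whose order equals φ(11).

φ(11) = 11 − 1 = 10 = 2 · 5.
g is a primitive root iff g^(10/q) ≢ 1 (mod 11) for each prime q ∈ {2, 5}.
g = 2: 2^5 ≡ 10; 2^2 ≡ 4 — none is 1, so 2 is a primitive root.
The smallest primitive root modulo 11 is 2.

2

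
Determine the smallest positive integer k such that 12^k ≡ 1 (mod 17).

16

By Lagrange's theorem, ord_17(12) divides φ(17) = 17 − 1 = 16 = 2^4.
Divisors of 16: 1, 2, 4, 8, 16.
Compute 12^d (mod 17) for the divisors d until we hit 1:
12^1 ≡ 12 (mod 17)
12^2 ≡ 8 (mod 17)
12^4 ≡ 13 (mod 17)
12^8 ≡ 16 (mod 17)
12^16 ≡ 1 (mod 17) ✓
The smallest such exponent is 16, so the order of 12 is 16.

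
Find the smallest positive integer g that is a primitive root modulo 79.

φ(79) = 79 − 1 = 78 = 2 · 3 · 13.
g is a primitive root iff g^(78/q) ≢ 1 (mod 79) for each prime q ∈ {2, 3, 13}.
g = 2: 2^39 ≡ 1 — hits 1, so not a primitive root.
g = 3: 3^39 ≡ 78; 3^26 ≡ 23; 3^6 ≡ 18 — none is 1, so 3 is a primitive root.
So 3 is the smallest generator of (Z/79Z)^×.

3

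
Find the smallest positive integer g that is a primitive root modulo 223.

φ(223) = 223 − 1 = 222 = 2 · 3 · 37.
g is a primitive root iff g^(222/q) ≢ 1 (mod 223) for each prime q ∈ {2, 3, 37}.
g = 2: 2^111 ≡ 1 — hits 1, so not a primitive root.
g = 3: 3^111 ≡ 222; 3^74 ≡ 183; 3^6 ≡ 60 — none is 1, so 3 is a primitive root.
The smallest primitive root modulo 223 is 3.

3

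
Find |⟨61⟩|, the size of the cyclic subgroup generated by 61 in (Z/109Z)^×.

54

By Lagrange's theorem, ord_109(61) divides φ(109) = 109 − 1 = 108 = 2^2 · 3^3.
Divisors of 108: 1, 2, 3, 4, 6, 9, 12, 18, 27, 36, 54, 108.
Check 61^d mod 109 for each divisor in increasing order:
61^1 ≡ 61
61^2 ≡ 15
61^3 ≡ 43
61^4 ≡ 7
61^6 ≡ 105
61^9 ≡ 46
61^12 ≡ 16
61^18 ≡ 45
61^27 ≡ 108
61^36 ≡ 63
61^54 ≡ 1
Hence ord(61) = 54.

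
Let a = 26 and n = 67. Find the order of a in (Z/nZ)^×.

33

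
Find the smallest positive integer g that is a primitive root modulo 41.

φ(41) = 41 − 1 = 40 = 2^3 · 5.
g is a primitive root iff g^(40/q) ≢ 1 (mod 41) for each prime q ∈ {2, 5}.
g = 2: 2^20 ≡ 1 — hits 1, so not a primitive root.
g = 3: 3^20 ≡ 40; 3^8 ≡ 1 — hits 1, so not a primitive root.
g = 4: 4^20 ≡ 1 — hits 1, so not a primitive root.
g = 5: 5^20 ≡ 1 — hits 1, so not a primitive root.
g = 6: 6^20 ≡ 40; 6^8 ≡ 10 — none is 1, so 6 is a primitive root.
So 6 is the smallest generator of (Z/41Z)^×.

6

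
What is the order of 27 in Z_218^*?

9

The order of 27 must divide φ(218) = φ(2)·φ(109) = 1·108 = 108 = 2^2 · 3^3.
Divisors of 108: 1, 2, 3, 4, 6, 9, 12, 18, 27, 36, 54, 108.
Evaluate successive powers at the divisors of 108:
27^1 ≡ 27 (mod 218)
27^2 ≡ 75 (mod 218)
27^3 ≡ 63 (mod 218)
27^4 ≡ 175 (mod 218)
27^6 ≡ 45 (mod 218)
27^9 ≡ 1 (mod 218) ✓
Therefore the multiplicative order of 27 modulo 218 is 9.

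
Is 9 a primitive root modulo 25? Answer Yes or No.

φ(25) = φ(5^2) = 5·(5−1) = 20 = 2^2 · 5.
An element g generates (Z/25Z)^× iff g^(20/q) ≢ 1 (mod 25) for each prime q ∈ {2, 5}.
9^10 ≡ 1 (mod 25)  [q = 2: ≡ 1 ✗]
9^4 ≡ 11 (mod 25)  [q = 5: ≢ 1 ✓]
The check at q = 2 fails, so 9 generates a proper subgroup.

No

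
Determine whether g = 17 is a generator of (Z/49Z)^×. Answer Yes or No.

φ(49) = φ(7^2) = 7·(7−1) = 42 = 2 · 3 · 7.
It suffices to check that the order of 17 is not a proper divisor of 42: compute 17^(42/q) for q ∈ {2, 3, 7}.
17^21 ≡ 48 (mod 49)  [q = 2: ≢ 1 ✓]
17^14 ≡ 30 (mod 49)  [q = 3: ≢ 1 ✓]
17^6 ≡ 22 (mod 49)  [q = 7: ≢ 1 ✓]
All checks pass, so 17 has order 42 and is a primitive root modulo 49.

Yes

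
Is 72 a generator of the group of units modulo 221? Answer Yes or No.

No

221 = 13 · 17 is a product of two distinct odd primes, so (Z/221Z)^× ≅ (Z/13Z)^× × (Z/17Z)^× is not cyclic.
No primitive root modulo 221 exists; in particular 72 is not one.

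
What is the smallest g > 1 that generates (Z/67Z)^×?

2

φ(67) = 67 − 1 = 66 = 2 · 3 · 11.
Test candidates g = 2, 3, … against the prime factors q ∈ {2, 3, 11} of φ(67): g is a generator iff g^(66/q) ≢ 1 for every such q.
g = 2: 2^33 ≡ 66; 2^22 ≡ 37; 2^6 ≡ 64 — none is 1, so 2 is a primitive root.
So 2 is the smallest generator of (Z/67Z)^×.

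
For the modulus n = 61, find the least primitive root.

2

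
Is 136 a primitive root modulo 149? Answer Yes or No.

Yes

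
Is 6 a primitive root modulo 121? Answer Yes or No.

Yes

φ(121) = φ(11^2) = 11·(11−1) = 110 = 2 · 5 · 11.
It suffices to check that the order of 6 is not a proper divisor of 110: compute 6^(110/q) for q ∈ {2, 5, 11}.
6^55 ≡ 120 (mod 121)  [q = 2: ≢ 1 ✓]
6^22 ≡ 3 (mod 121)  [q = 5: ≢ 1 ✓]
6^10 ≡ 56 (mod 121)  [q = 11: ≢ 1 ✓]
Every test exponent gives a nontrivial residue, hence 6 generates the full group.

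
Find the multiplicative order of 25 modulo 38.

The order of 25 must divide φ(38) = φ(2)·φ(19) = 1·18 = 18 = 2 · 3^2.
Divisors of 18: 1, 2, 3, 6, 9, 18.
Check 25^d mod 38 for each divisor in increasing order:
25^1 ≡ 25
25^2 ≡ 17
25^3 ≡ 7
25^6 ≡ 11
25^9 ≡ 1
Hence ord(25) = 9.

9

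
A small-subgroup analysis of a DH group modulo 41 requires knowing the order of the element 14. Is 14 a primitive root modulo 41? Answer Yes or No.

φ(41) = 41 − 1 = 40 = 2^3 · 5.
An element g generates (Z/41Z)^× iff g^(40/q) ≢ 1 (mod 41) for each prime q ∈ {2, 5}.
14^20 ≡ 40 (mod 41)  [q = 2: ≢ 1 ✓]
14^8 ≡ 1 (mod 41)  [q = 5: ≡ 1 ✗]
The check at q = 5 fails, so 14 generates a proper subgroup.

No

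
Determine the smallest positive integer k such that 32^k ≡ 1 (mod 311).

31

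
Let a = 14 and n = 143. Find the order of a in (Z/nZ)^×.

By Lagrange's theorem, ord_143(14) divides φ(143) = φ(11·13) = (11−1)·(13−1) = 10·12 = 120 = 2^3 · 3 · 5.
Divisors of 120: 1, 2, 3, 4, 5, 6, 8, 10, 12, 15, 20, 24, 30, 40, 60, 120.
Compute 14^d (mod 143) for the divisors d until we hit 1:
14^1 ≡ 14 (mod 143)
14^2 ≡ 53 (mod 143)
14^3 ≡ 27 (mod 143)
14^4 ≡ 92 (mod 143)
14^5 ≡ 1 (mod 143) ✓
So ord_143(14) = 5.

5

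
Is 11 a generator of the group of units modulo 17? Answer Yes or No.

Yes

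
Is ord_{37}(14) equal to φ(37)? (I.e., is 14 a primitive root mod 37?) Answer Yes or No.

φ(37) = 37 − 1 = 36 = 2^2 · 3^2.
An element g generates (Z/37Z)^× iff g^(36/q) ≢ 1 (mod 37) for each prime q ∈ {2, 3}.
14^18 ≡ 36 (mod 37)  [q = 2: ≢ 1 ✓]
14^12 ≡ 1 (mod 37)  [q = 3: ≡ 1 ✗]
14^12 ≡ 1 shows ord(14) | 12, strictly less than φ(37); not a primitive root.

No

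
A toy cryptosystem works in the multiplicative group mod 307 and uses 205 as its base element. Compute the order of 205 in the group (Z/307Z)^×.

Since 205 ∈ (Z/307Z)^×, its order divides φ(307) = 307 − 1 = 306 = 2 · 3^2 · 17.
Divisors of 306: 1, 2, 3, 6, 9, 17, 18, 34, 51, 102, 153, 306.
Evaluate successive powers at the divisors of 306:
205^1 ≡ 205 (mod 307)
205^2 ≡ 273 (mod 307)
205^3 ≡ 91 (mod 307)
205^6 ≡ 299 (mod 307)
205^9 ≡ 193 (mod 307)
205^17 ≡ 306 (mod 307)
205^18 ≡ 102 (mod 307)
205^34 ≡ 1 (mod 307) ✓
Hence ord(205) = 34.

34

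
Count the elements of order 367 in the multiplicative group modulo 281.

0

φ(281) = 281 − 1 = 280 = 2^3 · 5 · 7.
In a cyclic group of order 280, there are φ(d) elements of order d for each divisor d of 280, and zero for non-divisors.
Since 367 ∤ 280, the count is 0.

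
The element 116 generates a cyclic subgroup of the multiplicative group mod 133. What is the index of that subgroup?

6

ord(116) | φ(133) = φ(7·19) = (7−1)·(19−1) = 6·18 = 108 = 2^2 · 3^3.
Divisors of 108: 1, 2, 3, 4, 6, 9, 12, 18, 27, 36, 54, 108.
Evaluate successive powers at the divisors of 108:
116^1 ≡ 116 (mod 133)
116^2 ≡ 23 (mod 133)
116^3 ≡ 8 (mod 133)
116^4 ≡ 130 (mod 133)
116^6 ≡ 64 (mod 133)
116^9 ≡ 113 (mod 133)
116^12 ≡ 106 (mod 133)
116^18 ≡ 1 (mod 133) ✓
The order of 116 is 18, so the subgroup it generates has 18 elements.
Index = |(Z/133Z)^×| / |⟨116⟩| = 108 / 18 = 6.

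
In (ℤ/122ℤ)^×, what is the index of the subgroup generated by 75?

10

The order of 75 must divide φ(122) = φ(2)·φ(61) = 1·60 = 60 = 2^2 · 3 · 5.
Divisors of 60: 1, 2, 3, 4, 5, 6, 10, 12, 15, 20, 30, 60.
Compute 75^d (mod 122) for the divisors d until we hit 1:
75^1 ≡ 75 (mod 122)
75^2 ≡ 13 (mod 122)
75^3 ≡ 121 (mod 122)
75^4 ≡ 47 (mod 122)
75^5 ≡ 109 (mod 122)
75^6 ≡ 1 (mod 122) ✓
Thus |⟨75⟩| = ord(75) = 6.
Index = |(Z/122Z)^×| / |⟨75⟩| = 60 / 6 = 10.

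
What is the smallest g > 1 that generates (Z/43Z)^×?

3

φ(43) = 43 − 1 = 42 = 2 · 3 · 7.
Test candidates g = 2, 3, … against the prime factors q ∈ {2, 3, 7} of φ(43): g is a generator iff g^(42/q) ≢ 1 for every such q.
g = 2: 2^21 ≡ 42; 2^14 ≡ 1 — hits 1, so not a primitive root.
g = 3: 3^21 ≡ 42; 3^14 ≡ 36; 3^6 ≡ 41 — none is 1, so 3 is a primitive root.
The smallest primitive root modulo 43 is 3.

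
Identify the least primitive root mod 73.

5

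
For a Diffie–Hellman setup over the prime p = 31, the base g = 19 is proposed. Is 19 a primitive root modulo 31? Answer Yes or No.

No

φ(31) = 31 − 1 = 30 = 2 · 3 · 5.
An element g generates (Z/31Z)^× iff g^(30/q) ≢ 1 (mod 31) for each prime q ∈ {2, 3, 5}.
19^15 ≡ 1 (mod 31)  [q = 2: ≡ 1 ✗]
19^10 ≡ 25 (mod 31)  [q = 3: ≢ 1 ✓]
19^6 ≡ 2 (mod 31)  [q = 5: ≢ 1 ✓]
The check at q = 2 fails, so 19 generates a proper subgroup.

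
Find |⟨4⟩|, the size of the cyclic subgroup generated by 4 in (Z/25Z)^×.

ord(4) | φ(25) = φ(5^2) = 5·(5−1) = 20 = 2^2 · 5.
Divisors of 20: 1, 2, 4, 5, 10, 20.
Check 4^d mod 25 for each divisor in increasing order:
4^1 ≡ 4
4^2 ≡ 16
4^4 ≡ 6
4^5 ≡ 24
4^10 ≡ 1
The smallest such exponent is 10, so the order of 4 is 10.

10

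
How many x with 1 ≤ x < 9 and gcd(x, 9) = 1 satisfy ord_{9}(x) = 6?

2

φ(9) = φ(3^2) = 3·(3−1) = 6 = 2 · 3.
Since (Z/9Z)^× is cyclic of order 6, the number of elements of order d is φ(d) when d | 6 and 0 otherwise.
6 = 2 · 3 divides 6, and φ(6) = 2.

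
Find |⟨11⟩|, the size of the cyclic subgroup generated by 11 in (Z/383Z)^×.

382

ord(11) | φ(383) = 383 − 1 = 382 = 2 · 191.
Divisors of 382: 1, 2, 191, 382.
Compute 11^d (mod 383) for the divisors d until we hit 1:
11^1 ≡ 11 (mod 383)
11^2 ≡ 121 (mod 383)
11^191 ≡ 382 (mod 383)
11^382 ≡ 1 (mod 383) ✓
The smallest such exponent is 382, so the order of 11 is 382.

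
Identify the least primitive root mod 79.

3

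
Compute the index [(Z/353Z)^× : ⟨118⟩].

By Lagrange's theorem, ord_353(118) divides φ(353) = 353 − 1 = 352 = 2^5 · 11.
Divisors of 352: 1, 2, 4, 8, 11, 16, 22, 32, 44, 88, 176, 352.
Test each divisor d:
118^1 ≡ 118 (mod 353)
118^2 ≡ 157 (mod 353)
118^4 ≡ 292 (mod 353)
118^8 ≡ 191 (mod 353)
118^11 ≡ 347 (mod 353)
118^16 ≡ 122 (mod 353)
118^22 ≡ 36 (mod 353)
118^32 ≡ 58 (mod 353)
118^44 ≡ 237 (mod 353)
118^88 ≡ 42 (mod 353)
118^176 ≡ 352 (mod 353)
118^352 ≡ 1 (mod 353) ✓
The order of 118 is 352, so the subgroup it generates has 352 elements.
The index is φ(353) / ord(118) = 352 / 352 = 1.

1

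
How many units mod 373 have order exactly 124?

60

φ(373) = 373 − 1 = 372 = 2^2 · 3 · 31.
Since (Z/373Z)^× is cyclic of order 372, the number of elements of order d is φ(d) when d | 372 and 0 otherwise.
124 = 2^2 · 31 divides 372, and φ(124) = 60.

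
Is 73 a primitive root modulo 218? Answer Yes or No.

No

φ(218) = φ(2)·φ(109) = 1·108 = 108 = 2^2 · 3^3.
73 is a primitive root mod 218 iff 73^(φ(218)/q) ≢ 1 for every prime q | φ(218), i.e. q ∈ {2, 3}.
73^54 ≡ 1 (mod 218)  [q = 2: ≡ 1 ✗]
73^36 ≡ 45 (mod 218)  [q = 3: ≢ 1 ✓]
73^54 ≡ 1 shows ord(73) | 54, strictly less than φ(218); not a primitive root.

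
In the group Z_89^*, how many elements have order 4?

2

φ(89) = 89 − 1 = 88 = 2^3 · 11.
Since (Z/89Z)^× is cyclic of order 88, the number of elements of order d is φ(d) when d | 88 and 0 otherwise.
4 = 2^2 divides 88, and φ(4) = 2.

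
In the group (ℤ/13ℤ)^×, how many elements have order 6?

2

φ(13) = 13 − 1 = 12 = 2^2 · 3.
(Z/13Z)^× is cyclic (|G| = 12); a cyclic group of order m has exactly φ(d) elements of each order d | m, and none otherwise.
6 = 2 · 3 divides 12, and φ(6) = 2.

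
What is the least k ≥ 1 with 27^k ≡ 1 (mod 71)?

35

Since 27 ∈ (Z/71Z)^×, its order divides φ(71) = 71 − 1 = 70 = 2 · 5 · 7.
Divisors of 70: 1, 2, 5, 7, 10, 14, 35, 70.
Evaluate successive powers at the divisors of 70:
27^1 ≡ 27
27^2 ≡ 19
27^5 ≡ 20
27^7 ≡ 25
27^10 ≡ 45
27^14 ≡ 57
27^35 ≡ 1
So ord_71(27) = 35.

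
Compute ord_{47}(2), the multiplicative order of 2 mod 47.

23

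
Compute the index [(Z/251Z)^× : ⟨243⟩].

The order of 243 must divide φ(251) = 251 − 1 = 250 = 2 · 5^3.
Divisors of 250: 1, 2, 5, 10, 25, 50, 125, 250.
Test each divisor d:
243^1 ≡ 243
243^2 ≡ 64
243^5 ≡ 113
243^10 ≡ 219
243^25 ≡ 1
Thus |⟨243⟩| = ord(243) = 25.
The index is φ(251) / ord(243) = 250 / 25 = 10.

10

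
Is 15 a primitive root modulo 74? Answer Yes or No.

Yes

φ(74) = φ(2)·φ(37) = 1·36 = 36 = 2^2 · 3^2.
An element g generates (Z/74Z)^× iff g^(36/q) ≢ 1 (mod 74) for each prime q ∈ {2, 3}.
15^18 ≡ 73 (mod 74)  [q = 2: ≢ 1 ✓]
15^12 ≡ 63 (mod 74)  [q = 3: ≢ 1 ✓]
Every test exponent gives a nontrivial residue, hence 15 generates the full group.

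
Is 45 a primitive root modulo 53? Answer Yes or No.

Yes

φ(53) = 53 − 1 = 52 = 2^2 · 13.
It suffices to check that the order of 45 is not a proper divisor of 52: compute 45^(52/q) for q ∈ {2, 13}.
45^26 ≡ 52 (mod 53)  [q = 2: ≢ 1 ✓]
45^4 ≡ 15 (mod 53)  [q = 13: ≢ 1 ✓]
None equal 1, so ord_53(45) = 52: 45 is a primitive root.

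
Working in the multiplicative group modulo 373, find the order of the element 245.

372

The order of 245 must divide φ(373) = 373 − 1 = 372 = 2^2 · 3 · 31.
Divisors of 372: 1, 2, 3, 4, 6, 12, 31, 62, 93, 124, 186, 372.
Test each divisor d:
245^1 ≡ 245 (mod 373)
245^2 ≡ 345 (mod 373)
245^3 ≡ 227 (mod 373)
245^4 ≡ 38 (mod 373)
245^6 ≡ 55 (mod 373)
245^12 ≡ 41 (mod 373)
245^31 ≡ 304 (mod 373)
245^62 ≡ 285 (mod 373)
245^93 ≡ 104 (mod 373)
245^124 ≡ 284 (mod 373)
245^186 ≡ 372 (mod 373)
245^372 ≡ 1 (mod 373) ✓
So ord_373(245) = 372.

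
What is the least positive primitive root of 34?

φ(34) = φ(2)·φ(17) = 1·16 = 16 = 2^4.
Test candidates g = 2, 3, … against the prime factors q ∈ {2} of φ(34): g is a generator iff g^(16/q) ≢ 1 for every such q.
g = 2: gcd(2, 34) = 2 > 1, not a unit — skip.
g = 3: 3^8 ≡ 33 — none is 1, so 3 is a primitive root.
So 3 is the smallest generator of (Z/34Z)^×.

3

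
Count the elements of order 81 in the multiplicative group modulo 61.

φ(61) = 61 − 1 = 60 = 2^2 · 3 · 5.
(Z/61Z)^× is cyclic (|G| = 60); a cyclic group of order m has exactly φ(d) elements of each order d | m, and none otherwise.
Here 60 is not a multiple of 81, so there are no elements of order 81.

0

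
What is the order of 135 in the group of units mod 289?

34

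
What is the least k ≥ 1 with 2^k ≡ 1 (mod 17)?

8

By Lagrange's theorem, ord_17(2) divides φ(17) = 17 − 1 = 16 = 2^4.
Divisors of 16: 1, 2, 4, 8, 16.
Compute 2^d (mod 17) for the divisors d until we hit 1:
2^1 ≡ 2 (mod 17)
2^2 ≡ 4 (mod 17)
2^4 ≡ 16 (mod 17)
2^8 ≡ 1 (mod 17) ✓
So ord_17(2) = 8.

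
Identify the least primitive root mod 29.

2

φ(29) = 29 − 1 = 28 = 2^2 · 7.
g is a primitive root iff g^(28/q) ≢ 1 (mod 29) for each prime q ∈ {2, 7}.
g = 2: 2^14 ≡ 28; 2^4 ≡ 16 — none is 1, so 2 is a primitive root.
So 2 is the smallest generator of (Z/29Z)^×.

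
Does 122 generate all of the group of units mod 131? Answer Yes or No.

φ(131) = 131 − 1 = 130 = 2 · 5 · 13.
Test 122^(130/q) mod 131 for each prime factor q of 130:
122^65 ≡ 130 (mod 131)  [q = 2: ≢ 1 ✓]
122^26 ≡ 89 (mod 131)  [q = 5: ≢ 1 ✓]
122^10 ≡ 107 (mod 131)  [q = 13: ≢ 1 ✓]
Every test exponent gives a nontrivial residue, hence 122 generates the full group.

Yes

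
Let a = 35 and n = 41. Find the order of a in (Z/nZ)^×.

40

ord(35) | φ(41) = 41 − 1 = 40 = 2^3 · 5.
Divisors of 40: 1, 2, 4, 5, 8, 10, 20, 40.
Test each divisor d:
35^1 ≡ 35
35^2 ≡ 36
35^4 ≡ 25
35^5 ≡ 14
35^8 ≡ 10
35^10 ≡ 32
35^20 ≡ 40
35^40 ≡ 1
The smallest such exponent is 40, so the order of 35 is 40.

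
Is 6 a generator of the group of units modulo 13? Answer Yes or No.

Yes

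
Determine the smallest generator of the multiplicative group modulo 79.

3

φ(79) = 79 − 1 = 78 = 2 · 3 · 13.
g is a primitive root iff g^(78/q) ≢ 1 (mod 79) for each prime q ∈ {2, 3, 13}.
g = 2: 2^39 ≡ 1 — hits 1, so not a primitive root.
g = 3: 3^39 ≡ 78; 3^26 ≡ 23; 3^6 ≡ 18 — none is 1, so 3 is a primitive root.
Hence the least primitive root of 79 is 3.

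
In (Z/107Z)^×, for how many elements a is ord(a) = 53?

52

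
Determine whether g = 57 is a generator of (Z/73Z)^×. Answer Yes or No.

No

φ(73) = 73 − 1 = 72 = 2^3 · 3^2.
57 is a primitive root mod 73 iff 57^(φ(73)/q) ≢ 1 for every prime q | φ(73), i.e. q ∈ {2, 3}.
57^36 ≡ 1 (mod 73)  [q = 2: ≡ 1 ✗]
57^24 ≡ 64 (mod 73)  [q = 3: ≢ 1 ✓]
57^36 ≡ 1 shows ord(57) | 36, strictly less than φ(73); not a primitive root.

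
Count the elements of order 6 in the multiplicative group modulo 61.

φ(61) = 61 − 1 = 60 = 2^2 · 3 · 5.
(Z/61Z)^× is cyclic (|G| = 60); a cyclic group of order m has exactly φ(d) elements of each order d | m, and none otherwise.
6 = 2 · 3 divides 60, and φ(6) = 2.

2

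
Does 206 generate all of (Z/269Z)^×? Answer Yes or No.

Yes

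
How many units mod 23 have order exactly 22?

φ(23) = 23 − 1 = 22 = 2 · 11.
In a cyclic group of order 22, there are φ(d) elements of order d for each divisor d of 22, and zero for non-divisors.
22 = 2 · 11 divides 22, and φ(22) = 10.

10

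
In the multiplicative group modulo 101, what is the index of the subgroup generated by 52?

By Lagrange's theorem, ord_101(52) divides φ(101) = 101 − 1 = 100 = 2^2 · 5^2.
Divisors of 100: 1, 2, 4, 5, 10, 20, 25, 50, 100.
Test each divisor d:
52^1 ≡ 52 (mod 101)
52^2 ≡ 78 (mod 101)
52^4 ≡ 24 (mod 101)
52^5 ≡ 36 (mod 101)
52^10 ≡ 84 (mod 101)
52^20 ≡ 87 (mod 101)
52^25 ≡ 1 (mod 101) ✓
So ord_101(52) = 25, hence |⟨52⟩| = 25.
Index = |(Z/101Z)^×| / |⟨52⟩| = 100 / 25 = 4.

4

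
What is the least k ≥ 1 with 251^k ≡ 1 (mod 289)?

4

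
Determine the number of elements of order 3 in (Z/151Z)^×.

2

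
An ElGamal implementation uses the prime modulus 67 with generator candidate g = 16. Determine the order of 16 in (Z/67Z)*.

33

The order of 16 must divide φ(67) = 67 − 1 = 66 = 2 · 3 · 11.
Divisors of 66: 1, 2, 3, 6, 11, 22, 33, 66.
Compute 16^d (mod 67) for the divisors d until we hit 1:
16^1 ≡ 16
16^2 ≡ 55
16^3 ≡ 9
16^6 ≡ 14
16^11 ≡ 29
16^22 ≡ 37
16^33 ≡ 1
The smallest such exponent is 33, so the order of 16 is 33.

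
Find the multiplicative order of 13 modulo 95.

36

By Lagrange's theorem, ord_95(13) divides φ(95) = φ(5·19) = (5−1)·(19−1) = 4·18 = 72 = 2^3 · 3^2.
Divisors of 72: 1, 2, 3, 4, 6, 8, 9, 12, 18, 24, 36, 72.
Compute 13^d (mod 95) for the divisors d until we hit 1:
13^1 ≡ 13 (mod 95)
13^2 ≡ 74 (mod 95)
13^3 ≡ 12 (mod 95)
13^4 ≡ 61 (mod 95)
13^6 ≡ 49 (mod 95)
13^8 ≡ 16 (mod 95)
13^9 ≡ 18 (mod 95)
13^12 ≡ 26 (mod 95)
13^18 ≡ 39 (mod 95)
13^24 ≡ 11 (mod 95)
13^36 ≡ 1 (mod 95) ✓
So ord_95(13) = 36.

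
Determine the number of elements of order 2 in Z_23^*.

1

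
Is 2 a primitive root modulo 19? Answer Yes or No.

Yes

φ(19) = 19 − 1 = 18 = 2 · 3^2.
It suffices to check that the order of 2 is not a proper divisor of 18: compute 2^(18/q) for q ∈ {2, 3}.
2^9 ≡ 18 (mod 19)  [q = 2: ≢ 1 ✓]
2^6 ≡ 7 (mod 19)  [q = 3: ≢ 1 ✓]
None equal 1, so ord_19(2) = 18: 2 is a primitive root.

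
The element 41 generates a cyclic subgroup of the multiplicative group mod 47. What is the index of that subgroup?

Since 41 ∈ (Z/47Z)^×, its order divides φ(47) = 47 − 1 = 46 = 2 · 23.
Divisors of 46: 1, 2, 23, 46.
Test each divisor d:
41^1 ≡ 41 (mod 47)
41^2 ≡ 36 (mod 47)
41^23 ≡ 46 (mod 47)
41^46 ≡ 1 (mod 47) ✓
The order of 41 is 46, so the subgroup it generates has 46 elements.
Index = |(Z/47Z)^×| / |⟨41⟩| = 46 / 46 = 1.

1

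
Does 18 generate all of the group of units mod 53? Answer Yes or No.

Yes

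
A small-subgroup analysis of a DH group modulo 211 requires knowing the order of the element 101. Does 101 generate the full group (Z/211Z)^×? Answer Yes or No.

No

φ(211) = 211 − 1 = 210 = 2 · 3 · 5 · 7.
101 is a primitive root mod 211 iff 101^(φ(211)/q) ≢ 1 for every prime q | φ(211), i.e. q ∈ {2, 3, 5, 7}.
101^105 ≡ 1 (mod 211)  [q = 2: ≡ 1 ✗]
101^70 ≡ 196 (mod 211)  [q = 3: ≢ 1 ✓]
101^42 ≡ 1 (mod 211)  [q = 5: ≡ 1 ✗]
101^30 ≡ 171 (mod 211)  [q = 7: ≢ 1 ✓]
The check at q = 2 fails, so 101 generates a proper subgroup.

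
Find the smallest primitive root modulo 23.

5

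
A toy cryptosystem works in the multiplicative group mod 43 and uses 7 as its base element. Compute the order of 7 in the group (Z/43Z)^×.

The order of 7 must divide φ(43) = 43 − 1 = 42 = 2 · 3 · 7.
Divisors of 42: 1, 2, 3, 6, 7, 14, 21, 42.
Evaluate successive powers at the divisors of 42:
7^1 ≡ 7 (mod 43)
7^2 ≡ 6 (mod 43)
7^3 ≡ 42 (mod 43)
7^6 ≡ 1 (mod 43) ✓
Therefore the multiplicative order of 7 modulo 43 is 6.

6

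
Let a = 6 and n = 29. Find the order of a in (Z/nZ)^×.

By Lagrange's theorem, ord_29(6) divides φ(29) = 29 − 1 = 28 = 2^2 · 7.
Divisors of 28: 1, 2, 4, 7, 14, 28.
Compute 6^d (mod 29) for the divisors d until we hit 1:
6^1 ≡ 6
6^2 ≡ 7
6^4 ≡ 20
6^7 ≡ 28
6^14 ≡ 1
So ord_29(6) = 14.

14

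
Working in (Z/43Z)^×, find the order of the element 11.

7

By Lagrange's theorem, ord_43(11) divides φ(43) = 43 − 1 = 42 = 2 · 3 · 7.
Divisors of 42: 1, 2, 3, 6, 7, 14, 21, 42.
Check 11^d mod 43 for each divisor in increasing order:
11^1 ≡ 11 (mod 43)
11^2 ≡ 35 (mod 43)
11^3 ≡ 41 (mod 43)
11^6 ≡ 4 (mod 43)
11^7 ≡ 1 (mod 43) ✓
The smallest such exponent is 7, so the order of 11 is 7.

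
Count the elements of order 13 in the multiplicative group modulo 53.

φ(53) = 53 − 1 = 52 = 2^2 · 13.
In a cyclic group of order 52, there are φ(d) elements of order d for each divisor d of 52, and zero for non-divisors.
13 | 52, and φ(13) = 13 − 1 = 12.

12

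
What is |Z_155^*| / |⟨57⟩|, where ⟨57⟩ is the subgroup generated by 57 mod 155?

The order of 57 must divide φ(155) = φ(5·31) = (5−1)·(31−1) = 4·30 = 120 = 2^3 · 3 · 5.
Divisors of 120: 1, 2, 3, 4, 5, 6, 8, 10, 12, 15, 20, 24, 30, 40, 60, 120.
Compute 57^d (mod 155) for the divisors d until we hit 1:
57^1 ≡ 57 (mod 155)
57^2 ≡ 149 (mod 155)
57^3 ≡ 123 (mod 155)
57^4 ≡ 36 (mod 155)
57^5 ≡ 37 (mod 155)
57^6 ≡ 94 (mod 155)
57^8 ≡ 56 (mod 155)
57^10 ≡ 129 (mod 155)
57^12 ≡ 1 (mod 155) ✓
The order of 57 is 12, so the subgroup it generates has 12 elements.
The index is φ(155) / ord(57) = 120 / 12 = 10.

10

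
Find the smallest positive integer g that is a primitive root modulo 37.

φ(37) = 37 − 1 = 36 = 2^2 · 3^2.
Test candidates g = 2, 3, … against the prime factors q ∈ {2, 3} of φ(37): g is a generator iff g^(36/q) ≢ 1 for every such q.
g = 2: 2^18 ≡ 36; 2^12 ≡ 26 — none is 1, so 2 is a primitive root.
The smallest primitive root modulo 37 is 2.

2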